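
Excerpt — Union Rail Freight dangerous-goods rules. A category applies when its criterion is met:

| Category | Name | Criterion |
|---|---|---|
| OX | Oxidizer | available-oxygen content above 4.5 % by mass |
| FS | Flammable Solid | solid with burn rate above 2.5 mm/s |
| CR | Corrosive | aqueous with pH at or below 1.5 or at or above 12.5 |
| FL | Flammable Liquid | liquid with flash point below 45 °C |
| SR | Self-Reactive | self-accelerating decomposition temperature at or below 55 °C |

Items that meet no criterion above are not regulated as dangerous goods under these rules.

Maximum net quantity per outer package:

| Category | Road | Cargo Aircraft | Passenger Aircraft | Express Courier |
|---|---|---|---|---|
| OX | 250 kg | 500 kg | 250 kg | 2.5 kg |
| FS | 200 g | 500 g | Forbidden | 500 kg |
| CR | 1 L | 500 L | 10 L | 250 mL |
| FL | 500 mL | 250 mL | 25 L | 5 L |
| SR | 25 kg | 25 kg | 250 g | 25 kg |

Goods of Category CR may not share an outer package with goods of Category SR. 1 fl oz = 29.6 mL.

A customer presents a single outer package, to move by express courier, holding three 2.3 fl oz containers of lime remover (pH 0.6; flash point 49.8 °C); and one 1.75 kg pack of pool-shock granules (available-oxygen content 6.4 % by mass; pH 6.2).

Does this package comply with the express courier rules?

Yes

Lime remover: pH 0.6 ≤ 1.5 → Category CR (Corrosive).
With available-oxygen content 6.4 % by mass (> 4.5 % by mass), the pool-shock granules fall in Category OX.
Category CR quantity: three 2.3 fl oz containers = 204.24 mL.
204.24 mL is within the express courier limit of 250 mL for Category CR.
Category OX quantity: 1.75 kg.
1.75 kg ≤ 2.5 kg (express courier limit, Category OX) — within limit.
The segregation rule (Category CR with Category SR) does not apply to Category CR with Category OX.
Every hazard category is within its express courier limit and no segregation rule is violated.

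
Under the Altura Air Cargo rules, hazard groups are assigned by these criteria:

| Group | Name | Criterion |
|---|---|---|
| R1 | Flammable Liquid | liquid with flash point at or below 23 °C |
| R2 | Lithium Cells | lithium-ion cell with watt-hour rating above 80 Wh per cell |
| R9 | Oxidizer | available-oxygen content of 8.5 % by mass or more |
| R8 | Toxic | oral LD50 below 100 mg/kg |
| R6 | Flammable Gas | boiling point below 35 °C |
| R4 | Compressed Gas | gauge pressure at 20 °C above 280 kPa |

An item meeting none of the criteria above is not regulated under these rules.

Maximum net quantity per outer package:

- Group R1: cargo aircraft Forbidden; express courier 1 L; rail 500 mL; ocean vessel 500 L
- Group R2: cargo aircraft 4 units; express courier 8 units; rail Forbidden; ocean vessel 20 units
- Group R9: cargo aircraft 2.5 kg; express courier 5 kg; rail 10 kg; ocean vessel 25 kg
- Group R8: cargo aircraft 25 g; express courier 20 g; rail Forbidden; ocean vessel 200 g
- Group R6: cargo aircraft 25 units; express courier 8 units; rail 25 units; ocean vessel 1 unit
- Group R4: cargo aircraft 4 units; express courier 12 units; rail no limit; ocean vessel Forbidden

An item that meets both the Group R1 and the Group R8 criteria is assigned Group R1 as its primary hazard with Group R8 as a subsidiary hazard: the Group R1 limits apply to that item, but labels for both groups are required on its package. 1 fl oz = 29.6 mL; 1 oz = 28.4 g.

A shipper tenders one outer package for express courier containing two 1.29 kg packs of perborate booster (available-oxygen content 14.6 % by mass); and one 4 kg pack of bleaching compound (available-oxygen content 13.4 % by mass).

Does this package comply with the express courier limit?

The perborate booster has available-oxygen content 14.6 % by mass, which is ≥ 8.5 % by mass, so it is Group R9 (Oxidizer).
The bleaching compound has available-oxygen content 13.4 % by mass, which is ≥ 8.5 % by mass, so it is Group R9 (Oxidizer).
Group R9 net quantity: (two 1.29 kg packs = 2.58 kg) + 4 kg = 6.58 kg.
That exceeds the Group R9 express courier limit of 5 kg.

No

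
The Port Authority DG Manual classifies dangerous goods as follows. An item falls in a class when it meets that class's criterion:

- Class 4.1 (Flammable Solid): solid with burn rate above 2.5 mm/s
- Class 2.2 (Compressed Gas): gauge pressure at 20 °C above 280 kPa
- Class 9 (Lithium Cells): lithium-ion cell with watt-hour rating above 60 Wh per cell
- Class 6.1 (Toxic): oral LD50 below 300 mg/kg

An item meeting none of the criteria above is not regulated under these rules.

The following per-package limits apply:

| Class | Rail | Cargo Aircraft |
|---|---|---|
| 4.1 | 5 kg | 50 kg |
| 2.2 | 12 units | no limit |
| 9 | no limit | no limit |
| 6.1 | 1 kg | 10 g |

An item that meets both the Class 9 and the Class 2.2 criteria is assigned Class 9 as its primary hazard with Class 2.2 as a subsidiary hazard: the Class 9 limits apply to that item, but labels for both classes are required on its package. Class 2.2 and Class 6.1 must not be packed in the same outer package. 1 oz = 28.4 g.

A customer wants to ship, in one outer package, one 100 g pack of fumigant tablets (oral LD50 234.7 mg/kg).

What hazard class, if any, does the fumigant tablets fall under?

Class 6.1

Fumigant tablets: oral LD50 234.7 mg/kg < 300 mg/kg → Class 6.1 (Toxic).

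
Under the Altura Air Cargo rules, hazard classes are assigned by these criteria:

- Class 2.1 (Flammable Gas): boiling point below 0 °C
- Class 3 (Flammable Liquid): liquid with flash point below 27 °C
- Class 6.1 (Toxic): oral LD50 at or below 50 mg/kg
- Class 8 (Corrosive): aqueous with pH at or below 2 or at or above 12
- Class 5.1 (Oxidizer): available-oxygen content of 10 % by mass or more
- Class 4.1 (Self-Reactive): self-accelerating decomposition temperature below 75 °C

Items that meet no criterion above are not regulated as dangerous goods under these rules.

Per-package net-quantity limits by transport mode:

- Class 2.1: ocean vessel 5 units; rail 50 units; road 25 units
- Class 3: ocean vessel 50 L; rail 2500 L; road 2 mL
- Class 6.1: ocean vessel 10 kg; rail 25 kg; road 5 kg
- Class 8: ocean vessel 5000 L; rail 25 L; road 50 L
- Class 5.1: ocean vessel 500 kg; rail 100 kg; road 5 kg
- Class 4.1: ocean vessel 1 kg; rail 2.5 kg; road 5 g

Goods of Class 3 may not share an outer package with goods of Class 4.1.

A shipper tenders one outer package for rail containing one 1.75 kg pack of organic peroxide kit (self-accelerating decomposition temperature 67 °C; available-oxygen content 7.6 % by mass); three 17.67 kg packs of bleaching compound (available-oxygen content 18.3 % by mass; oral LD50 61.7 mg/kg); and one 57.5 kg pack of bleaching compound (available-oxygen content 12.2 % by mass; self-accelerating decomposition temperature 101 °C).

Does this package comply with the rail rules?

Organic peroxide kit: self-accelerating decomposition temperature 67 °C < 75 °C → Class 4.1 (Self-Reactive).
Available-oxygen content 18.3 % by mass meets the Class 5.1 criterion (Oxidizer), so the bleaching compound is Class 5.1.
The bleaching compound has available-oxygen content 12.2 % by mass, which is ≥ 10 % by mass, so it is Class 5.1 (Oxidizer).
Class 4.1 quantity: 1.75 kg.
That is within the Class 4.1 rail limit of 2.5 kg.
Class 5.1 net quantity: (three 17.67 kg packs = 53.01 kg) + 57.5 kg = 110.51 kg.
That exceeds the Class 5.1 rail limit of 100 kg.
The segregation rule (Class 3 with Class 4.1) does not apply to Class 4.1 with Class 5.1.

No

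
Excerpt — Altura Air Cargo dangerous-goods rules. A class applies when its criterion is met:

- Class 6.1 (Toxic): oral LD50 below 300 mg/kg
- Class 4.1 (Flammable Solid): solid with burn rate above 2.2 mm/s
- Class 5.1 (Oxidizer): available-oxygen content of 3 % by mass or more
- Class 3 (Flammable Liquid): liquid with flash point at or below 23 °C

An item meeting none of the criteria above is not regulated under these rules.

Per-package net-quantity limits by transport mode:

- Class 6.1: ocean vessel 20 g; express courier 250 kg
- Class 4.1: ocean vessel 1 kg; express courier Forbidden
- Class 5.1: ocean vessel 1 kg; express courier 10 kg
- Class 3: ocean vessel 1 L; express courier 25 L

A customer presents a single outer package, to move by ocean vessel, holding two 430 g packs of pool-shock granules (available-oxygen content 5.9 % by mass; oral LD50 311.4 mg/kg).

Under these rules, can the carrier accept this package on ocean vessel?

Pool-shock granules: available-oxygen content 5.9 % by mass ≥ 3 % by mass → Class 5.1 (Oxidizer).
Class 5.1 quantity: two 430 g packs = 860 g.
860 g ≤ 1 kg (ocean vessel limit, Class 5.1) — within limit.

Yes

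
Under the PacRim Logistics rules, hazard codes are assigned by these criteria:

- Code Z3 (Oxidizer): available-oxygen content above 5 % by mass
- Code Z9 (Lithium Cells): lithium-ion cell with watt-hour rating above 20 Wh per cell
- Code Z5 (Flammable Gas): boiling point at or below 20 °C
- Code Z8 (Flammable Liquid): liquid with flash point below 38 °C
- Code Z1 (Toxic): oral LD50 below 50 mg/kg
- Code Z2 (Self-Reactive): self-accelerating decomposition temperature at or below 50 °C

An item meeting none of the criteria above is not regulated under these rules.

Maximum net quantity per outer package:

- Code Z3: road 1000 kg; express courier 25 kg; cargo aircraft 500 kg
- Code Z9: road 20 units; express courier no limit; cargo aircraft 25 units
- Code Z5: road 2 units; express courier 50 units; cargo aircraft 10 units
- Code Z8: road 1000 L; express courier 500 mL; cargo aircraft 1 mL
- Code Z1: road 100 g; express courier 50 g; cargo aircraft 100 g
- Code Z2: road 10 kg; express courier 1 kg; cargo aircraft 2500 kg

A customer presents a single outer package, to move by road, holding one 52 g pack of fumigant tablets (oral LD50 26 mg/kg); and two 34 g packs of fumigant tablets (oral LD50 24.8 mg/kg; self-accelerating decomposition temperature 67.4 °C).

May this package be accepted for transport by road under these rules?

No

Oral LD50 26 mg/kg meets the Code Z1 criterion (Toxic), so the fumigant tablets are Code Z1.
Oral LD50 24.8 mg/kg meets the Code Z1 criterion (Toxic), so the fumigant tablets are Code Z1.
Code Z1 net quantity: 52 g + (two 34 g packs = 68 g) = 120 g.
120 g exceeds the road limit of 100 g for Code Z1.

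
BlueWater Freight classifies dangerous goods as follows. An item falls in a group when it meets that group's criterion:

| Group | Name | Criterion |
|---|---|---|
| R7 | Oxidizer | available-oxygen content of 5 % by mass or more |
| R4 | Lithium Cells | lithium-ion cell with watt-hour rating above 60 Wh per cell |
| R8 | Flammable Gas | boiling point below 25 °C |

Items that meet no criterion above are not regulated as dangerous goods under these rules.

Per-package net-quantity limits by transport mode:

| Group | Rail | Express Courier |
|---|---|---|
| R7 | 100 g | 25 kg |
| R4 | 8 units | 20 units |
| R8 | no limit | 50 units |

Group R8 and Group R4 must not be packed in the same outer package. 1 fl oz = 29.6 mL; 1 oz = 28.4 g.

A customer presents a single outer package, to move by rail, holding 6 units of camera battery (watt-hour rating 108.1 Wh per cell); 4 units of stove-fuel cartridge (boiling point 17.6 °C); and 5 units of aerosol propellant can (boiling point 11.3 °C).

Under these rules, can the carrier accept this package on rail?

With watt-hour rating 108.1 Wh per cell (> 60 Wh per cell), the camera battery falls in Group R4.
Boiling point 17.6 °C meets the Group R8 criterion (Flammable Gas), so the stove-fuel cartridge is Group R8.
Boiling point 11.3 °C meets the Group R8 criterion (Flammable Gas), so the aerosol propellant can is Group R8.
Total Group R8: 4 units + 5 units = 9 units.
Group R8 has no per-package limit by rail.
Group R4 quantity: 6 units.
6 units is within the rail limit of 8 units for Group R4.
Group R8 and Group R4 may not share an outer package.

No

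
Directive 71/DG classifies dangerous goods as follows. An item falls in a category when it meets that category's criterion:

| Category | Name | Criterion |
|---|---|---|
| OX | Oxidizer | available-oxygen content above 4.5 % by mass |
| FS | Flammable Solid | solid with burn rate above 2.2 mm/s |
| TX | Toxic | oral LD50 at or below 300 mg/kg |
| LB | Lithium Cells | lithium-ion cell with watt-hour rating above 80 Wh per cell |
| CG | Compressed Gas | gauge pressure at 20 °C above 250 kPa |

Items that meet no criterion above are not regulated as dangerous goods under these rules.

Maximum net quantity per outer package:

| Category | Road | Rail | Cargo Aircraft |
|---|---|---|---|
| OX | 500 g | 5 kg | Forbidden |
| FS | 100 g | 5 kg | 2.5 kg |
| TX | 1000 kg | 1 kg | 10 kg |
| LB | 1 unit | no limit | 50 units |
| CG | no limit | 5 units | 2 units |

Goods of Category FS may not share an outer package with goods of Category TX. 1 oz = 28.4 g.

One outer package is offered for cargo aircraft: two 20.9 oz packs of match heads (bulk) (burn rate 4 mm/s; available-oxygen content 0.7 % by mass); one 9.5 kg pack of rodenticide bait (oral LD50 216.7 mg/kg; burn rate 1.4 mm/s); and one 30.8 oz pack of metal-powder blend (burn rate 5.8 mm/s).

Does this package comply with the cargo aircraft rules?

Burn rate 4 mm/s meets the Category FS criterion (Flammable Solid), so the match heads (bulk) are Category FS.
The rodenticide bait has oral LD50 216.7 mg/kg, which is ≤ 300 mg/kg, so it is Category TX (Toxic).
Burn rate 5.8 mm/s meets the Category FS criterion (Flammable Solid), so the metal-powder blend is Category FS.
Total Category FS: (two 20.9 oz packs = 1187.12 g) + (one 30.8 oz pack = 874.72 g) = 2061.84 g.
2061.84 g ≤ 2.5 kg (cargo aircraft limit, Category FS) — within limit.
Category TX quantity: 9.5 kg.
9.5 kg ≤ 10 kg (cargo aircraft limit, Category TX) — within limit.
Category FS and Category TX may not share an outer package.

No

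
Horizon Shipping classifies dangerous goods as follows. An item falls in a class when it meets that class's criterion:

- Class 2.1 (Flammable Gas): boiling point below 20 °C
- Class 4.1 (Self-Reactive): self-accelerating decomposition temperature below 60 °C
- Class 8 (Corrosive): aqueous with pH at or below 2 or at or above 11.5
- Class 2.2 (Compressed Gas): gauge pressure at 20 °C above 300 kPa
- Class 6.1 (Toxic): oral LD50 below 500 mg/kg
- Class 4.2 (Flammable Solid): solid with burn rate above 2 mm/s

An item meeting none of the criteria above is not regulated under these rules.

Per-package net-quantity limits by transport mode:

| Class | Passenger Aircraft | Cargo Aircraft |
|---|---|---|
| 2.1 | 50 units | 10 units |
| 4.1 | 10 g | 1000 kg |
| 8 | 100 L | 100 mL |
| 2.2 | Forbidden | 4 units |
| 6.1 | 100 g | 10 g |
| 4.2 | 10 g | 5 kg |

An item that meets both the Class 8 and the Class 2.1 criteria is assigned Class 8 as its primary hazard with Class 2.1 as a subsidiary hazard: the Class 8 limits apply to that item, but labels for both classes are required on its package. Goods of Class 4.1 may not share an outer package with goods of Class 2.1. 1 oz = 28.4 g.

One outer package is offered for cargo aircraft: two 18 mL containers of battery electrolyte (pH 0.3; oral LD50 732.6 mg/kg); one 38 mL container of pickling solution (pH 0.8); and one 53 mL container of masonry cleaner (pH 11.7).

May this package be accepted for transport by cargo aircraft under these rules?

No

Battery electrolyte: pH 0.3 ≤ 2 → Class 8 (Corrosive).
Pickling solution: pH 0.8 ≤ 2 → Class 8 (Corrosive).
pH 11.7 meets the Class 8 criterion (Corrosive), so the masonry cleaner is Class 8.
Total Class 8: (two 18 mL containers = 36 mL) + 38 mL + 53 mL = 127 mL.
127 mL > 100 mL (cargo aircraft limit, Class 8) — over the limit.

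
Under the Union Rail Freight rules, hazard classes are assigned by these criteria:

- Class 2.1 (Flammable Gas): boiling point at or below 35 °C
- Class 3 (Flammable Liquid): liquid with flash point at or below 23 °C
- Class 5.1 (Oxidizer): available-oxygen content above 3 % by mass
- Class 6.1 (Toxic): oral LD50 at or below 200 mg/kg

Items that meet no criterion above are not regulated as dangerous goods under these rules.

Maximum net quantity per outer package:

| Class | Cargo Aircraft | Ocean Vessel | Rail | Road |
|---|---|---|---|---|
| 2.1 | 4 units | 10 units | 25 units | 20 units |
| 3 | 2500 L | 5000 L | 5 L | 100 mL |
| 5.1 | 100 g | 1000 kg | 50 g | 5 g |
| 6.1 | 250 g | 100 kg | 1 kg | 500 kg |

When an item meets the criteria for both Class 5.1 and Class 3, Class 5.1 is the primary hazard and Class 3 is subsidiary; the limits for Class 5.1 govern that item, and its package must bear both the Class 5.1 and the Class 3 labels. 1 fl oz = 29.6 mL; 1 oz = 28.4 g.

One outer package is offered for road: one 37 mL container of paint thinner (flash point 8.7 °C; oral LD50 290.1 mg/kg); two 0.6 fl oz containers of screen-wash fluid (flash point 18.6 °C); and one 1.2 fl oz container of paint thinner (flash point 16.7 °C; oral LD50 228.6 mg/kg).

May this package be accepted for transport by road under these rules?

No

The paint thinner has flash point 8.7 °C, which is ≤ 23 °C, so it is Class 3 (Flammable Liquid).
Screen-wash fluid: flash point 18.6 °C ≤ 23 °C → Class 3 (Flammable Liquid).
Flash point 16.7 °C meets the Class 3 criterion (Flammable Liquid), so the paint thinner is Class 3.
Class 3 net quantity: 37 mL + (two 0.6 fl oz containers = 35.52 mL) + (one 1.2 fl oz container = 35.52 mL) = 108.04 mL.
108.04 mL > 100 mL (road limit, Class 3) — over the limit.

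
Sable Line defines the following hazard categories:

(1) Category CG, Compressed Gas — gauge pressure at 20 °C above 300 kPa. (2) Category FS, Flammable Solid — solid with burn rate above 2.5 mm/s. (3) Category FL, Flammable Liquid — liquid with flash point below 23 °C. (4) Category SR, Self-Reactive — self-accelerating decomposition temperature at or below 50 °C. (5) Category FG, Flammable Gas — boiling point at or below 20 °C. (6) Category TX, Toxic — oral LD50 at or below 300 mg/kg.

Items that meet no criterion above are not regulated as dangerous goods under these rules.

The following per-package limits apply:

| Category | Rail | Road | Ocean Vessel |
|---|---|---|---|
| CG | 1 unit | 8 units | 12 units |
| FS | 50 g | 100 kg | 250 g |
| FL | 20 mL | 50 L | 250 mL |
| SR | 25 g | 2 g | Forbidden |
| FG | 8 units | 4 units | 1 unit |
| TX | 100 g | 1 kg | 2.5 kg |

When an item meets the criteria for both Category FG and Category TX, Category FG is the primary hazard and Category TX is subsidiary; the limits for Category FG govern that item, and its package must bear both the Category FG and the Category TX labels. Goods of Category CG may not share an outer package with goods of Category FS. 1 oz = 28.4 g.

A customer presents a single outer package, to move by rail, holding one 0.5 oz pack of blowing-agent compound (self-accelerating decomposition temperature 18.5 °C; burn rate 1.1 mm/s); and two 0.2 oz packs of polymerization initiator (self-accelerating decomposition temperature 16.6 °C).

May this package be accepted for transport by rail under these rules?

With self-accelerating decomposition temperature 18.5 °C (≤ 50 °C), the blowing-agent compound falls in Category SR.
Polymerization initiator: self-accelerating decomposition temperature 16.6 °C ≤ 50 °C → Category SR (Self-Reactive).
Category SR net quantity: (one 0.5 oz pack = 14.2 g) + (two 0.2 oz packs = 11.36 g) = 25.56 g.
That exceeds the Category SR rail limit of 25 g.

No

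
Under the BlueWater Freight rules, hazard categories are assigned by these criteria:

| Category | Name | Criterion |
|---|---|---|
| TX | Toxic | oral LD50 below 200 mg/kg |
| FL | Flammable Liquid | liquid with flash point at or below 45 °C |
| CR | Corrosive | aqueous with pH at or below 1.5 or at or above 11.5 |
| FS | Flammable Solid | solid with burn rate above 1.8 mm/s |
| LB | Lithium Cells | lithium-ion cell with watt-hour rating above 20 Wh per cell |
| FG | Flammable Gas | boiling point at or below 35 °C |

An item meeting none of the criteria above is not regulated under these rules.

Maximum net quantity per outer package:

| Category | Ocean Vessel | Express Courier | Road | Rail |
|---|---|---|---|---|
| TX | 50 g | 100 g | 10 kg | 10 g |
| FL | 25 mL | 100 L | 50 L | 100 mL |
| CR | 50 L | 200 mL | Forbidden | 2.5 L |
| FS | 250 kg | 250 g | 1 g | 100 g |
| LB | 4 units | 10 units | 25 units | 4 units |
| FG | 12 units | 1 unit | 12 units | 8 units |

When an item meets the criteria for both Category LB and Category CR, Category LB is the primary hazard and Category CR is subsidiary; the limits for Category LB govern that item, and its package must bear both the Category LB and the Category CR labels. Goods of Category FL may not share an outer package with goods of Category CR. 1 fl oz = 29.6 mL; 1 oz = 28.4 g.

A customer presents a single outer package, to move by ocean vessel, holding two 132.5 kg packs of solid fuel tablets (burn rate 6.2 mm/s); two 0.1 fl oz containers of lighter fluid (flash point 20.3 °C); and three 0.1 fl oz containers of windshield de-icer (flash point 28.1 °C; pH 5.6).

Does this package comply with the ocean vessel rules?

The solid fuel tablets have burn rate 6.2 mm/s, which is > 1.8 mm/s, so they are Category FS (Flammable Solid).
The lighter fluid has flash point 20.3 °C, which is ≤ 45 °C, so it is Category FL (Flammable Liquid).
With flash point 28.1 °C (≤ 45 °C), the windshield de-icer falls in Category FL.
Total Category FL: (two 0.1 fl oz containers = 5.92 mL) + (three 0.1 fl oz containers = 8.88 mL) = 14.8 mL.
14.8 mL ≤ 25 mL (ocean vessel limit, Category FL) — within limit.
Category FS quantity: two 132.5 kg packs = 265 kg.
That exceeds the Category FS ocean vessel limit of 250 kg.
The segregation rule (Category FL with Category CR) does not apply to Category FL with Category FS.

No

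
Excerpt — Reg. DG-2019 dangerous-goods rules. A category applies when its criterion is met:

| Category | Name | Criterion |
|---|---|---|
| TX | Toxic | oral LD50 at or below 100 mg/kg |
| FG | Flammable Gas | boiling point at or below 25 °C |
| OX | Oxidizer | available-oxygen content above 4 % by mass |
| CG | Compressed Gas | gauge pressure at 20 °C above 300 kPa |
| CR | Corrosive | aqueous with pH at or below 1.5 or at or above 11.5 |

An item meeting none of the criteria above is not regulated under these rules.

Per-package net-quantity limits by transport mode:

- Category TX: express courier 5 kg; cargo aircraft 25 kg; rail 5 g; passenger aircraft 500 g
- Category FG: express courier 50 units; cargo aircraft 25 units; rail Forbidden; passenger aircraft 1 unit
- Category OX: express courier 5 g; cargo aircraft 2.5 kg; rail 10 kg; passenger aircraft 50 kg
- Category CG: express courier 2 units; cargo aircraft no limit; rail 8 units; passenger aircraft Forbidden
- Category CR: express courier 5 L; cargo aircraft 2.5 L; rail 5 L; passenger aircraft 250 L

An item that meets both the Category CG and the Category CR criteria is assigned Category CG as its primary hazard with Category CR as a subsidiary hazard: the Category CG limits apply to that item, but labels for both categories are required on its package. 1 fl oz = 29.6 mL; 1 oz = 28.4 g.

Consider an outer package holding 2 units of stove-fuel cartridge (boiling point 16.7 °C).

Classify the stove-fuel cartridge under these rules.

Boiling point 16.7 °C meets the Category FG criterion (Flammable Gas), so the stove-fuel cartridge is Category FG.

Category FG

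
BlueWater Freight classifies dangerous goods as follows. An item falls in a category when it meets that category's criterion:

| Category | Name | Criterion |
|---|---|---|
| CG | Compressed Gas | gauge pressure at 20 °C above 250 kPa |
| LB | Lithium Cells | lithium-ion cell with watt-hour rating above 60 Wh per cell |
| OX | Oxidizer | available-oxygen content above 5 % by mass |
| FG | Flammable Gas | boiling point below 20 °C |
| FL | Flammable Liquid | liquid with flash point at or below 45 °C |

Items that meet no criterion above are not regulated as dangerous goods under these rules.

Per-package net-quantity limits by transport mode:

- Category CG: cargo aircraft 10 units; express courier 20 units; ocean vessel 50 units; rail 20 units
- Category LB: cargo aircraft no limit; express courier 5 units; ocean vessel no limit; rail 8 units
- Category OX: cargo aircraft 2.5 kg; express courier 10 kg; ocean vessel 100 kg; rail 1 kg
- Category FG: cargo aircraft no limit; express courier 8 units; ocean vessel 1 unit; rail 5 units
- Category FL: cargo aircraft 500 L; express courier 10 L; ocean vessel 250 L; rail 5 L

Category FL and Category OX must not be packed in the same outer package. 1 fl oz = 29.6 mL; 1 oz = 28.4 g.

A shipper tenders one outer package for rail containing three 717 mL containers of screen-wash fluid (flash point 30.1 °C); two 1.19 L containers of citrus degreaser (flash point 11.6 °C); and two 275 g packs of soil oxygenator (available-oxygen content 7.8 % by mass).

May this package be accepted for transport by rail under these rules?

With flash point 30.1 °C (≤ 45 °C), the screen-wash fluid falls in Category FL.
The citrus degreaser has flash point 11.6 °C, which is ≤ 45 °C, so it is Category FL (Flammable Liquid).
With available-oxygen content 7.8 % by mass (> 5 % by mass), the soil oxygenator falls in Category OX.
Total Category FL: (three 717 mL containers = 2.151 L) + (two 1.19 L containers = 2.38 L) = 4.531 L.
4.531 L ≤ 5 L (rail limit, Category FL) — within limit.
Category OX quantity: two 275 g packs = 550 g.
550 g is within the rail limit of 1 kg for Category OX.
Category FL and Category OX may not share an outer package.

No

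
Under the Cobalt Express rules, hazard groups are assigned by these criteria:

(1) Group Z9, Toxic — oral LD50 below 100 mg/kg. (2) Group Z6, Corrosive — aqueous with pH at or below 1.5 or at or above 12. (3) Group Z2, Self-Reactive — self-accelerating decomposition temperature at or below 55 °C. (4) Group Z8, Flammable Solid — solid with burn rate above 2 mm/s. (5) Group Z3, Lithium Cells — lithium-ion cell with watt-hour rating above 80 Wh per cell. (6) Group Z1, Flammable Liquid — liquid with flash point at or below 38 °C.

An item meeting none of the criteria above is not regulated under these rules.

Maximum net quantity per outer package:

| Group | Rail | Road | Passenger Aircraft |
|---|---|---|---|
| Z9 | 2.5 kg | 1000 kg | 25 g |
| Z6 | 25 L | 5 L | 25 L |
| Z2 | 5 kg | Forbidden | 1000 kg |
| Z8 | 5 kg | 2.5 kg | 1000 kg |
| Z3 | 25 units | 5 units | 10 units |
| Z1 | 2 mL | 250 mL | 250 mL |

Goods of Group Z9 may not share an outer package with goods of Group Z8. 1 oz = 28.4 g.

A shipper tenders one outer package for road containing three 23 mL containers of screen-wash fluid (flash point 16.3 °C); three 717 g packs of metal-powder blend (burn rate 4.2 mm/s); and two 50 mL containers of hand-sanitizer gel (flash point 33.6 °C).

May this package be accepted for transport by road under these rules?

Yes

Flash point 16.3 °C meets the Group Z1 criterion (Flammable Liquid), so the screen-wash fluid is Group Z1.
Metal-powder blend: burn rate 4.2 mm/s > 2 mm/s → Group Z8 (Flammable Solid).
With flash point 33.6 °C (≤ 38 °C), the hand-sanitizer gel falls in Group Z1.
Group Z1 net quantity: (three 23 mL containers = 69 mL) + (two 50 mL containers = 100 mL) = 169 mL.
That is within the Group Z1 road limit of 250 mL.
Group Z8 quantity: three 717 g packs = 2.151 kg.
That is within the Group Z8 road limit of 2.5 kg.
The segregation rule (Group Z9 with Group Z8) does not apply to Group Z1 with Group Z8.
Every hazard group is within its road limit and no segregation rule is violated.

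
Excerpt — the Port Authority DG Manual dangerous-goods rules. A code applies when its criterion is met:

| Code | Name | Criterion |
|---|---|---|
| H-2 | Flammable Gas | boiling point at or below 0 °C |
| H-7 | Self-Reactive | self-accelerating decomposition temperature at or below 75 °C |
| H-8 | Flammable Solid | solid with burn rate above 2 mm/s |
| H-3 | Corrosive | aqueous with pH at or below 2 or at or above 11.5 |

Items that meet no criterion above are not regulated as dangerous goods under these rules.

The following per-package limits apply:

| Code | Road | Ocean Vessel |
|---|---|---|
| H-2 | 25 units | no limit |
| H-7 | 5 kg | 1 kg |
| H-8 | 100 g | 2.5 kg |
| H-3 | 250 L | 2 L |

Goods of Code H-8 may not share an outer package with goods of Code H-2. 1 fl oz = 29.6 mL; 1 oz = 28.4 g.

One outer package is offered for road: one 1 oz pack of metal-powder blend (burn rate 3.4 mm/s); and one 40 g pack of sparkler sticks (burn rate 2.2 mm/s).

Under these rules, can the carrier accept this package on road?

Metal-powder blend: burn rate 3.4 mm/s > 2 mm/s → Code H-8 (Flammable Solid).
Sparkler sticks: burn rate 2.2 mm/s > 2 mm/s → Code H-8 (Flammable Solid).
Code H-8 net quantity: (one 1 oz pack = 28.4 g) + 40 g = 68.4 g.
68.4 g is within the road limit of 100 g for Code H-8.

Yes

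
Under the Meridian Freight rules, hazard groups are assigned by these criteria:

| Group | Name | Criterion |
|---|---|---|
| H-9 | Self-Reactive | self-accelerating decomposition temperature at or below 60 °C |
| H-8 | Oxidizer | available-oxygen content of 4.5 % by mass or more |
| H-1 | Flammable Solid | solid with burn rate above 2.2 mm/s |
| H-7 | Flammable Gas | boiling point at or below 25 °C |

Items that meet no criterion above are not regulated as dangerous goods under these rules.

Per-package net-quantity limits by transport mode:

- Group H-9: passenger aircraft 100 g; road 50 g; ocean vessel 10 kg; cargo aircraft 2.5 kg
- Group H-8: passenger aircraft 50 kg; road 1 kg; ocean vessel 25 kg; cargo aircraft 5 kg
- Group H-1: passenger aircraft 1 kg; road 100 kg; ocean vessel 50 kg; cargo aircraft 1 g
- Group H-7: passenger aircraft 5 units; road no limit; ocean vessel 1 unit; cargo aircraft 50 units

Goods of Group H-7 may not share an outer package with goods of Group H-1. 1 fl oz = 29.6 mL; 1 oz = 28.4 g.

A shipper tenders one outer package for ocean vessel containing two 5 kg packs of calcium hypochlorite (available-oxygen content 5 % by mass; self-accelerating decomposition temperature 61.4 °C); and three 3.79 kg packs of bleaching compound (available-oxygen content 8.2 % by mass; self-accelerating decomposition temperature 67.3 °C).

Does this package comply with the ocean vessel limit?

Yes

Available-oxygen content 5 % by mass meets the Group H-8 criterion (Oxidizer), so the calcium hypochlorite is Group H-8.
Available-oxygen content 8.2 % by mass meets the Group H-8 criterion (Oxidizer), so the bleaching compound is Group H-8.
Total Group H-8: (two 5 kg packs = 10 kg) + (three 3.79 kg packs = 11.37 kg) = 21.37 kg.
21.37 kg is within the ocean vessel limit of 25 kg for Group H-8.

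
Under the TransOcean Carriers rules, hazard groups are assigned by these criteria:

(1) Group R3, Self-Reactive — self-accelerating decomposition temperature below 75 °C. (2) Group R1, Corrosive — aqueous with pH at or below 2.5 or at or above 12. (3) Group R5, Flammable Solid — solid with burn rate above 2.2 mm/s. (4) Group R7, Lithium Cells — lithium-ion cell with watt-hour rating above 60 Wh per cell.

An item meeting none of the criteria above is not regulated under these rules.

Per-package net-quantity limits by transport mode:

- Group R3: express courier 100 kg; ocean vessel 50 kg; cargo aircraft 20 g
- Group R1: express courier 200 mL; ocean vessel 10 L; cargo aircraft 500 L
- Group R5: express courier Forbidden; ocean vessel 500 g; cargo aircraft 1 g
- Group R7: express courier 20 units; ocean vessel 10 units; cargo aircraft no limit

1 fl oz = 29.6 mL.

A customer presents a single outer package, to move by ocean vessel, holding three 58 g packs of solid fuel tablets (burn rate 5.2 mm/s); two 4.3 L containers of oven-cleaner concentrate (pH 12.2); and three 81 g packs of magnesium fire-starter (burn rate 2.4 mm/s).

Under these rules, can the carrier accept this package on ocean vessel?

Yes

With burn rate 5.2 mm/s (> 2.2 mm/s), the solid fuel tablets fall in Group R5.
With pH 12.2 (≥ 12), the oven-cleaner concentrate falls in Group R1.
The magnesium fire-starter has burn rate 2.4 mm/s, which is > 2.2 mm/s, so it is Group R5 (Flammable Solid).
Group R5 net quantity: (three 58 g packs = 174 g) + (three 81 g packs = 243 g) = 417 g.
That is within the Group R5 ocean vessel limit of 500 g.
Group R1 quantity: two 4.3 L containers = 8.6 L.
8.6 L ≤ 10 L (ocean vessel limit, Group R1) — within limit.
Every hazard group is within its ocean vessel limit and no segregation rule is violated.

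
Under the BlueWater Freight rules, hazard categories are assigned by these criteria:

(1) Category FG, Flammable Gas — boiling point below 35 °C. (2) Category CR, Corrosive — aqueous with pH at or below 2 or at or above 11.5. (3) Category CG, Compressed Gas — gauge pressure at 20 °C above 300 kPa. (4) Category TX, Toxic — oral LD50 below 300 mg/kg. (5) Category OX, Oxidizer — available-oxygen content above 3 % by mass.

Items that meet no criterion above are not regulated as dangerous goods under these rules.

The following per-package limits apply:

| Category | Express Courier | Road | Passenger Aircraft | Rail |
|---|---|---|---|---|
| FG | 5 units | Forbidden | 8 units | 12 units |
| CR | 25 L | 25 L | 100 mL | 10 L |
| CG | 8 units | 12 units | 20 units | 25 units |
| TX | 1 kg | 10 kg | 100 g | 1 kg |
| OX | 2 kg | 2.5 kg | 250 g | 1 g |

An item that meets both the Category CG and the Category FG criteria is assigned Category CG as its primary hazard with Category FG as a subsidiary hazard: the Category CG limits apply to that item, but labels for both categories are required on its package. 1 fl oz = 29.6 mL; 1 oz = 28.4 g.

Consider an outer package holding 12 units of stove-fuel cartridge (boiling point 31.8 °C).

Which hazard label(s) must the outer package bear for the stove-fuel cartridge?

Boiling point 31.8 °C meets the Category FG criterion (Flammable Gas), so the stove-fuel cartridge is Category FG.
Only the Category FG label is required.

Category FG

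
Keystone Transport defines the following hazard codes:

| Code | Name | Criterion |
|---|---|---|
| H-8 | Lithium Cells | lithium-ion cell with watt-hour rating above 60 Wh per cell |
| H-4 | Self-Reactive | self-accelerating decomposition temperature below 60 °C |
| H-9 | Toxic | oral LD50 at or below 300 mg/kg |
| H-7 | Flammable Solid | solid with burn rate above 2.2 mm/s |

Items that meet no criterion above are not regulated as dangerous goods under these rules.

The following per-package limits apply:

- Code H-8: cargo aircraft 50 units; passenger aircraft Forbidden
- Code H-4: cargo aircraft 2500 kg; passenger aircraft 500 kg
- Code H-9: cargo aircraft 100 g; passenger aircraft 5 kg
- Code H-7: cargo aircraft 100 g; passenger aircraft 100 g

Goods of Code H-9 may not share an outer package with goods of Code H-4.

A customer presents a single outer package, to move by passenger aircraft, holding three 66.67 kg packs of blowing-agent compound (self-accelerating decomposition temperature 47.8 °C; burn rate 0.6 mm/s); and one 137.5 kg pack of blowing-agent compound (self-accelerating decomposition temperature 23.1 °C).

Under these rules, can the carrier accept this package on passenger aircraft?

Self-accelerating decomposition temperature 47.8 °C meets the Code H-4 criterion (Self-Reactive), so the blowing-agent compound is Code H-4.
Self-accelerating decomposition temperature 23.1 °C meets the Code H-4 criterion (Self-Reactive), so the blowing-agent compound is Code H-4.
Total Code H-4: (three 66.67 kg packs = 200.01 kg) + 137.5 kg = 337.51 kg.
That is within the Code H-4 passenger aircraft limit of 500 kg.

Yes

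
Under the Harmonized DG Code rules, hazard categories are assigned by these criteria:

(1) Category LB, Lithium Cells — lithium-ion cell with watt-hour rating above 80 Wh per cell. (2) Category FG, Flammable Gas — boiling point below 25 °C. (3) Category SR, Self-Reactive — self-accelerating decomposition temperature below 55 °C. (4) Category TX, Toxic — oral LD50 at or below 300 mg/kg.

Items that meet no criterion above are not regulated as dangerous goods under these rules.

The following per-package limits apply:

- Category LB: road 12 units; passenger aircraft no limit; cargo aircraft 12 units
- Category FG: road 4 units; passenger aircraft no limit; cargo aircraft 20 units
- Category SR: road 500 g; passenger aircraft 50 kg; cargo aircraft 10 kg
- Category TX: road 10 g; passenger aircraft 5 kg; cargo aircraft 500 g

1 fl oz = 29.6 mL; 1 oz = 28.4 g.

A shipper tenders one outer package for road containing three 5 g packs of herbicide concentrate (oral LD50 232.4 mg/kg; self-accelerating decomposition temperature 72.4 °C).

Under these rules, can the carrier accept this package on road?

Herbicide concentrate: oral LD50 232.4 mg/kg ≤ 300 mg/kg → Category TX (Toxic).
Category TX quantity: three 5 g packs = 15 g.
15 g > 10 g (road limit, Category TX) — over the limit.

No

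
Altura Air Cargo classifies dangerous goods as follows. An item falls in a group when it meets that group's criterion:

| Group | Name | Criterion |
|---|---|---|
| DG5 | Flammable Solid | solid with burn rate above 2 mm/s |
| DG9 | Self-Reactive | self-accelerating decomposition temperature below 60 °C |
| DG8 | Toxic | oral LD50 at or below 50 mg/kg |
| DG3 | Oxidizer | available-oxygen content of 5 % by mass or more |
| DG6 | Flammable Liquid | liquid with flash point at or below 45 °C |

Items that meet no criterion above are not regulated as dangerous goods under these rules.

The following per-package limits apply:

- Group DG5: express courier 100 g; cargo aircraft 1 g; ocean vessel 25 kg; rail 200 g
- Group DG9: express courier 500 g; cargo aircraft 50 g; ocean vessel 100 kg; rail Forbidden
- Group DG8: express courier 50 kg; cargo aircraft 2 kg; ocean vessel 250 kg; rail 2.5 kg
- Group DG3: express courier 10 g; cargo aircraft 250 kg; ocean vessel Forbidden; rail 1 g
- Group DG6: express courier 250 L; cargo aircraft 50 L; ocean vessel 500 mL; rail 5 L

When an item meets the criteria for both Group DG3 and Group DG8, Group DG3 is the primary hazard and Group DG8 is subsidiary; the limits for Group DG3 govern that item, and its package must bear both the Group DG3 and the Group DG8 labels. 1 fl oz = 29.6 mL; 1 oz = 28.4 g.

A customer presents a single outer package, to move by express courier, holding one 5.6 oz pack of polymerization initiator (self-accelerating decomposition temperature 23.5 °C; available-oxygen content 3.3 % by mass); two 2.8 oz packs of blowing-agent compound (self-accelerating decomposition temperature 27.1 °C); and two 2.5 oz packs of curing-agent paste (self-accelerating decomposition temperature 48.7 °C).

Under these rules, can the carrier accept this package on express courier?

Yes

With self-accelerating decomposition temperature 23.5 °C (< 60 °C), the polymerization initiator falls in Group DG9.
Self-accelerating decomposition temperature 27.1 °C meets the Group DG9 criterion (Self-Reactive), so the blowing-agent compound is Group DG9.
Self-accelerating decomposition temperature 48.7 °C meets the Group DG9 criterion (Self-Reactive), so the curing-agent paste is Group DG9.
Group DG9 net quantity: (one 5.6 oz pack = 159.04 g) + (two 2.8 oz packs = 159.04 g) + (two 2.5 oz packs = 142 g) = 460.08 g.
460.08 g ≤ 500 g (express courier limit, Group DG9) — within limit.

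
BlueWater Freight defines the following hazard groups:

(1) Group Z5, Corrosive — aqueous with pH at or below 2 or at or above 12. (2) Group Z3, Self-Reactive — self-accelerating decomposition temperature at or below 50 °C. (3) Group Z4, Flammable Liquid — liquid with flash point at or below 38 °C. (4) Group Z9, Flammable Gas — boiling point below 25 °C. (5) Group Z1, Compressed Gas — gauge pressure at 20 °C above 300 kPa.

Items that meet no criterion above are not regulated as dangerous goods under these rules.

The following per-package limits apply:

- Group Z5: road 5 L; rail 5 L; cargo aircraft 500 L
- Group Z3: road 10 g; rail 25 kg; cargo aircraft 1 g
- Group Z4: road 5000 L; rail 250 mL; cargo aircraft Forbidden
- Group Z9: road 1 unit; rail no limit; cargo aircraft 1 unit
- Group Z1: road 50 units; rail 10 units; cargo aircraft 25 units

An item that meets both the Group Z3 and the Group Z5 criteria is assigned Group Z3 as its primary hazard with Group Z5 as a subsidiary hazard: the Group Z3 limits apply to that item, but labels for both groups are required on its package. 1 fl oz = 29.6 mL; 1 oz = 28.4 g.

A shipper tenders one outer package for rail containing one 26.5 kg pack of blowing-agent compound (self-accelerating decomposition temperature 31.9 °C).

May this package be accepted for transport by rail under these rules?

Self-accelerating decomposition temperature 31.9 °C meets the Group Z3 criterion (Self-Reactive), so the blowing-agent compound is Group Z3.
Group Z3 quantity: 26.5 kg.
26.5 kg exceeds the rail limit of 25 kg for Group Z3.

No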